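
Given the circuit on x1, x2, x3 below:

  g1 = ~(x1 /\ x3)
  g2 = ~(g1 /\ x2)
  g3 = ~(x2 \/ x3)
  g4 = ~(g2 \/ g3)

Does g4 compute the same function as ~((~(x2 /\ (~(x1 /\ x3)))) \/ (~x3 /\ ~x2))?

g1 = ~(x1 /\ x3)
g2 = ~(g1 /\ x2) = ~((~(x1 /\ x3)) /\ x2)
g3 = ~(x2 \/ x3)
g4 = ~(g2 \/ g3) = ~((~((~(x1 /\ x3)) /\ x2)) \/ (~(x2 \/ x3)))
At x1=0, x2=0, x3=0: circuit gives 0, formula gives 0.
At x1=0, x2=1, x3=0: circuit gives 1, formula gives 1.
Agrees on all 8 inputs.

Yes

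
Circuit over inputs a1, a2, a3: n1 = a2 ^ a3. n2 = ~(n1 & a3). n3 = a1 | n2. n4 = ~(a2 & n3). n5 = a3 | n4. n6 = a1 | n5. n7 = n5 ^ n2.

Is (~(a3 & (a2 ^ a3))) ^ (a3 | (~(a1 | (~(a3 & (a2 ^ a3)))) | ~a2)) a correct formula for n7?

n1 = a2 ^ a3
n2 = ~(n1 & a3) = ~((a2 ^ a3) & a3)
n3 = a1 | n2 = a1 | (~((a2 ^ a3) & a3))
n4 = ~(a2 & n3) = ~(a2 & (a1 | (~((a2 ^ a3) & a3))))
n5 = a3 | n4 = a3 | (~(a2 & (a1 | (~((a2 ^ a3) & a3)))))
n7 = n5 ^ n2 = (a3 | (~(a2 & (a1 | (~((a2 ^ a3) & a3)))))) ^ (~((a2 ^ a3) & a3))
At a1=0, a2=0, a3=0: circuit gives 0, formula gives 0.
At a1=0, a2=0, a3=1: circuit gives 1, formula gives 1.
Agrees on all 8 inputs.

Yes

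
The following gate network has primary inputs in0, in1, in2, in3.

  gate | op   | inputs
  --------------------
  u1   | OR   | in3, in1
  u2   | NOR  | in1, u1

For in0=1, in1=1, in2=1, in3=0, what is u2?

u1 = 0 OR 1 = 1
u2 = 1 NOR 1 = 0

0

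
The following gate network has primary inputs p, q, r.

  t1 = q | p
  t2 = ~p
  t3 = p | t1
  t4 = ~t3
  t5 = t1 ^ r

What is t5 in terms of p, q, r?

(q | p) ^ r

t1 = q | p
t5 = t1 ^ r = (q | p) ^ r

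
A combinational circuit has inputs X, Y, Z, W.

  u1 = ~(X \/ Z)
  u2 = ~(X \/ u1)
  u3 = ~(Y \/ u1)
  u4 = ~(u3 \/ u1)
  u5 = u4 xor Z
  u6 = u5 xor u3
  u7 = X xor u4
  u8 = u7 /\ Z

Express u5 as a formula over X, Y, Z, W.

u1 = ~(X \/ Z)
u3 = ~(Y \/ u1) = ~(Y \/ (~(X \/ Z)))
u4 = ~(u3 \/ u1) = ~((~(Y \/ (~(X \/ Z)))) \/ (~(X \/ Z)))
u5 = u4 xor Z = (~((~(Y \/ (~(X \/ Z)))) \/ (~(X \/ Z)))) xor Z

(~((~(Y \/ (~(X \/ Z)))) \/ (~(X \/ Z)))) xor Z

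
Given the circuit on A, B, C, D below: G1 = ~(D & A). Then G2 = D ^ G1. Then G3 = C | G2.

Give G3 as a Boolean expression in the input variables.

G1 = ~(D & A)
G2 = D ^ G1 = D ^ (~(D & A))
G3 = C | G2 = C | (D ^ (~(D & A)))

C | (D ^ (~(D & A)))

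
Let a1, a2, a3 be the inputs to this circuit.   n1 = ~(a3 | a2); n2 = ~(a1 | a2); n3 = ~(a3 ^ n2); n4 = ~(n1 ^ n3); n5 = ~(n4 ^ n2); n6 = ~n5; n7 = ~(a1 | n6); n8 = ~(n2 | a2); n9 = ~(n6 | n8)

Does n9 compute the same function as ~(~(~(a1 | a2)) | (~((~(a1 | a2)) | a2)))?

n1 = ~(a3 | a2)
n2 = ~(a1 | a2)
n3 = ~(a3 ^ n2) = ~(a3 ^ (~(a1 | a2)))
n4 = ~(n1 ^ n3) = ~((~(a3 | a2)) ^ (~(a3 ^ (~(a1 | a2)))))
n5 = ~(n4 ^ n2) = ~((~((~(a3 | a2)) ^ (~(a3 ^ (~(a1 | a2)))))) ^ (~(a1 | a2)))
n6 = ~n5 = ~(~((~((~(a3 | a2)) ^ (~(a3 ^ (~(a1 | a2)))))) ^ (~(a1 | a2))))
n8 = ~(n2 | a2) = ~((~(a1 | a2)) | a2)
n9 = ~(n6 | n8) = ~(~(~((~((~(a3 | a2)) ^ (~(a3 ^ (~(a1 | a2)))))) ^ (~(a1 | a2)))) | (~((~(a1 | a2)) | a2)))
At a1=0, a2=0, a3=0: circuit gives 0, formula gives 1.

No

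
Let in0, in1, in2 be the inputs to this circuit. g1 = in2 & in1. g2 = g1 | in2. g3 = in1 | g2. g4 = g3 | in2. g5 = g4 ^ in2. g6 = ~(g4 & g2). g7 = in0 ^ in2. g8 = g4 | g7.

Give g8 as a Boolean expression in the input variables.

g1 = in2 & in1
g2 = g1 | in2 = (in2 & in1) | in2
g3 = in1 | g2 = in1 | ((in2 & in1) | in2)
g4 = g3 | in2 = (in1 | ((in2 & in1) | in2)) | in2
g7 = in0 ^ in2
g8 = g4 | g7 = ((in1 | ((in2 & in1) | in2)) | in2) | (in0 ^ in2)

((in1 | ((in2 & in1) | in2)) | in2) | (in0 ^ in2)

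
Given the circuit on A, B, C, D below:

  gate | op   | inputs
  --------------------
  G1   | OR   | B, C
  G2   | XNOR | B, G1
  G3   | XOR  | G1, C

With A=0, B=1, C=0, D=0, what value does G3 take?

1

G1 = 1 OR 0 = 1
G3 = 1 XOR 0 = 1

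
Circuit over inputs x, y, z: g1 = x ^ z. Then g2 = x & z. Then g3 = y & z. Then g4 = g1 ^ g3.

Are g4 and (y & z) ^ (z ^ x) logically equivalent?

Yes

g1 = x ^ z
g3 = y & z
g4 = g1 ^ g3 = (x ^ z) ^ (y & z)
At x=0, y=0, z=0: circuit gives 0, formula gives 0.
At x=0, y=0, z=1: circuit gives 1, formula gives 1.
Agrees on all 8 inputs.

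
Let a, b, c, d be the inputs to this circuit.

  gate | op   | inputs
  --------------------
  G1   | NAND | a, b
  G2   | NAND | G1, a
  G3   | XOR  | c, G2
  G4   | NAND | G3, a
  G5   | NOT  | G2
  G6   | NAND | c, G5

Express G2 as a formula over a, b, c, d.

G1 = a NAND b
G2 = G1 NAND a = (a NAND b) NAND a

(a NAND b) NAND a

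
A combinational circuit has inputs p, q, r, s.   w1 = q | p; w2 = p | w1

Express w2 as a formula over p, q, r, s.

w1 = q | p
w2 = p | w1 = p | (q | p)

p | (q | p)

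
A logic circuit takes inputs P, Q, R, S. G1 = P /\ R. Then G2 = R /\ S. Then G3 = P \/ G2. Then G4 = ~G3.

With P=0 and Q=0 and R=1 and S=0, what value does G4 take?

G2 = 1 /\ 0 = 0
G3 = 0 \/ 0 = 0
G4 = ~0 = 1

1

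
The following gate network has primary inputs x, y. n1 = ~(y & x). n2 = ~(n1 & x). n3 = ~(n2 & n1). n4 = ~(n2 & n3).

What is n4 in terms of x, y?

n1 = ~(y & x)
n2 = ~(n1 & x) = ~((~(y & x)) & x)
n3 = ~(n2 & n1) = ~((~((~(y & x)) & x)) & (~(y & x)))
n4 = ~(n2 & n3) = ~((~((~(y & x)) & x)) & (~((~((~(y & x)) & x)) & (~(y & x)))))

~((~((~(y & x)) & x)) & (~((~((~(y & x)) & x)) & (~(y & x)))))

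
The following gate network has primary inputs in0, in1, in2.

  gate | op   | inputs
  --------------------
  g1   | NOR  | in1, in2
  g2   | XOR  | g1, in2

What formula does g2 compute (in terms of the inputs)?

g1 = in1 NOR in2
g2 = g1 XOR in2 = (in1 NOR in2) XOR in2

(in1 NOR in2) XOR in2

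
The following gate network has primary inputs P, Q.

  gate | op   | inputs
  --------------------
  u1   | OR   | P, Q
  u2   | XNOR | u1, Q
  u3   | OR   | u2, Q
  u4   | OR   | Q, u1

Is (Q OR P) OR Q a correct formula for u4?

u1 = P OR Q
u4 = Q OR u1 = Q OR (P OR Q)
At P=0, Q=0: circuit gives 0, formula gives 0.
At P=0, Q=1: circuit gives 1, formula gives 1.
Agrees on all 4 inputs.

Yes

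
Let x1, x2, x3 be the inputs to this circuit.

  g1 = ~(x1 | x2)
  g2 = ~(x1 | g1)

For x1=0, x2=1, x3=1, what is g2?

g1 = ~(0 | 1) = 0
g2 = ~(0 | 0) = 1

1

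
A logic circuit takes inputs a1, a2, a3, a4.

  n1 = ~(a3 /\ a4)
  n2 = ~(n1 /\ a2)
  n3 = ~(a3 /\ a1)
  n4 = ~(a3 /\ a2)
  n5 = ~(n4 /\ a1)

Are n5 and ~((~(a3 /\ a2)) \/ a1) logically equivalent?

n4 = ~(a3 /\ a2)
n5 = ~(n4 /\ a1) = ~((~(a3 /\ a2)) /\ a1)
At a1=0, a2=0, a3=0, a4=0: circuit gives 1, formula gives 0.

No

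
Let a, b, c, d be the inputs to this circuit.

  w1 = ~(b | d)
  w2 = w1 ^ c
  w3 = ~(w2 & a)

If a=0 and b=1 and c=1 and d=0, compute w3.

w1 = ~(1 | 0) = 0
w2 = 0 ^ 1 = 1
w3 = ~(1 & 0) = 1

1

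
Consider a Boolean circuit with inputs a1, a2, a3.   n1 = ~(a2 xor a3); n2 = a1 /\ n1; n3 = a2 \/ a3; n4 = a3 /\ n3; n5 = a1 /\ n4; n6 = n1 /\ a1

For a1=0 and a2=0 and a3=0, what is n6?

0

n1 = ~(0 xor 0) = 1
n6 = 1 /\ 0 = 0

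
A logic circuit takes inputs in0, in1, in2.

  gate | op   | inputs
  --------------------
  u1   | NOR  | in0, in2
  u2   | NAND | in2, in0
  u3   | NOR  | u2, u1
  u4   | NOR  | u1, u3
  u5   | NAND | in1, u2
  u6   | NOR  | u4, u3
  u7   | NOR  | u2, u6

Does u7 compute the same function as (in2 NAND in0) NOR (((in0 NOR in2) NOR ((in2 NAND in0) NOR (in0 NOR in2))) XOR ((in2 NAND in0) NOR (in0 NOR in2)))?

u1 = in0 NOR in2
u2 = in2 NAND in0
u3 = u2 NOR u1 = (in2 NAND in0) NOR (in0 NOR in2)
u4 = u1 NOR u3 = (in0 NOR in2) NOR ((in2 NAND in0) NOR (in0 NOR in2))
u6 = u4 NOR u3 = ((in0 NOR in2) NOR ((in2 NAND in0) NOR (in0 NOR in2))) NOR ((in2 NAND in0) NOR (in0 NOR in2))
u7 = u2 NOR u6 = (in2 NAND in0) NOR (((in0 NOR in2) NOR ((in2 NAND in0) NOR (in0 NOR in2))) NOR ((in2 NAND in0) NOR (in0 NOR in2)))
At in0=1, in1=0, in2=1: circuit gives 1, formula gives 0.

No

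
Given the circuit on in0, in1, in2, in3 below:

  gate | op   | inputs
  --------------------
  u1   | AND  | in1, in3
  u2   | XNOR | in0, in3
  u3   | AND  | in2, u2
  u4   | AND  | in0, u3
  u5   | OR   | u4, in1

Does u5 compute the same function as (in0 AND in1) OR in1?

No

u2 = in0 XNOR in3
u3 = in2 AND u2 = in2 AND (in0 XNOR in3)
u4 = in0 AND u3 = in0 AND (in2 AND (in0 XNOR in3))
u5 = u4 OR in1 = (in0 AND (in2 AND (in0 XNOR in3))) OR in1
At in0=1, in1=0, in2=1, in3=1: circuit gives 1, formula gives 0.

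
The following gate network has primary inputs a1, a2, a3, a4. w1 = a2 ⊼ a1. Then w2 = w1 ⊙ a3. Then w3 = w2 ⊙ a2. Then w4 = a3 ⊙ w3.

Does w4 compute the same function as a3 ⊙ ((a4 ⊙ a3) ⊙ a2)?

No

w1 = a2 ⊼ a1
w2 = w1 ⊙ a3 = (a2 ⊼ a1) ⊙ a3
w3 = w2 ⊙ a2 = ((a2 ⊼ a1) ⊙ a3) ⊙ a2
w4 = a3 ⊙ w3 = a3 ⊙ (((a2 ⊼ a1) ⊙ a3) ⊙ a2)
At a1=0, a2=0, a3=0, a4=0: circuit gives 0, formula gives 1.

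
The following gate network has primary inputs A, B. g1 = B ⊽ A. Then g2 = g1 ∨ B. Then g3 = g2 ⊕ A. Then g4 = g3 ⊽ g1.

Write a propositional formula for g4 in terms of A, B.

g1 = B ⊽ A
g2 = g1 ∨ B = (B ⊽ A) ∨ B
g3 = g2 ⊕ A = ((B ⊽ A) ∨ B) ⊕ A
g4 = g3 ⊽ g1 = (((B ⊽ A) ∨ B) ⊕ A) ⊽ (B ⊽ A)

(((B ⊽ A) ∨ B) ⊕ A) ⊽ (B ⊽ A)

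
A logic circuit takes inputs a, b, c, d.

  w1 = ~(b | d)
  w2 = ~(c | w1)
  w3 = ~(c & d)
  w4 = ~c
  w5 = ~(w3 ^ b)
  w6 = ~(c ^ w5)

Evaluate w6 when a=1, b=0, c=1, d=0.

w3 = ~(1 & 0) = 1
w5 = ~(1 ^ 0) = 0
w6 = ~(1 ^ 0) = 0

0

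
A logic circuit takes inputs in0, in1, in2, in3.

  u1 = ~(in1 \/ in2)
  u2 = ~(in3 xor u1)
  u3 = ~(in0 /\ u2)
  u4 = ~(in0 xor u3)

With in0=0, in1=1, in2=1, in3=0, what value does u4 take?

0

u1 = ~(1 \/ 1) = 0
u2 = ~(0 xor 0) = 1
u3 = ~(0 /\ 1) = 1
u4 = ~(0 xor 1) = 0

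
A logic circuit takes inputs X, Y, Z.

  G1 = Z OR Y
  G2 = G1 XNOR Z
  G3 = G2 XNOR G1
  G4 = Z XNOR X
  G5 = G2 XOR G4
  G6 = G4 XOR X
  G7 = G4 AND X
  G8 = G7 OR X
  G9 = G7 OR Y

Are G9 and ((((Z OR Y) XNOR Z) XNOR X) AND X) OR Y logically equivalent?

No

G4 = Z XNOR X
G7 = G4 AND X = (Z XNOR X) AND X
G9 = G7 OR Y = ((Z XNOR X) AND X) OR Y
At X=1, Y=0, Z=0: circuit gives 0, formula gives 1.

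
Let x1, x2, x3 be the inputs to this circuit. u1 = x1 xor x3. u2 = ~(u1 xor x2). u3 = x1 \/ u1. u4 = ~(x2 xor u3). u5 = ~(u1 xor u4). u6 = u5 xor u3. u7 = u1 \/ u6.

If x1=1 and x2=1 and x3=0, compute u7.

u1 = 1 xor 0 = 1
u3 = 1 \/ 1 = 1
u4 = ~(1 xor 1) = 1
u5 = ~(1 xor 1) = 1
u6 = 1 xor 1 = 0
u7 = 1 \/ 0 = 1

1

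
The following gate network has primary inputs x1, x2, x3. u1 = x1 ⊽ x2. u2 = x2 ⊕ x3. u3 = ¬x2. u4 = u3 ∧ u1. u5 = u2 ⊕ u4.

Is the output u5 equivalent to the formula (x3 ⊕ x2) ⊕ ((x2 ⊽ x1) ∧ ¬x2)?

Yes

u1 = x1 ⊽ x2
u2 = x2 ⊕ x3
u3 = ¬x2
u4 = u3 ∧ u1 = ¬x2 ∧ (x1 ⊽ x2)
u5 = u2 ⊕ u4 = (x2 ⊕ x3) ⊕ (¬x2 ∧ (x1 ⊽ x2))
At x1=0, x2=0, x3=1: circuit gives 0, formula gives 0.
At x1=0, x2=0, x3=0: circuit gives 1, formula gives 1.
Agrees on all 8 inputs.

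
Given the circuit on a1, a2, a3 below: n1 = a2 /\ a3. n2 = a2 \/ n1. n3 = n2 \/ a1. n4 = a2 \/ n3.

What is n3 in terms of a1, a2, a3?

n1 = a2 /\ a3
n2 = a2 \/ n1 = a2 \/ (a2 /\ a3)
n3 = n2 \/ a1 = (a2 \/ (a2 /\ a3)) \/ a1

(a2 \/ (a2 /\ a3)) \/ a1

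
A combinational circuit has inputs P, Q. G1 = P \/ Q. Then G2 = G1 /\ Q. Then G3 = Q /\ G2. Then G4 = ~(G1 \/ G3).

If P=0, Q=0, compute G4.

G1 = 0 \/ 0 = 0
G2 = 0 /\ 0 = 0
G3 = 0 /\ 0 = 0
G4 = ~(0 \/ 0) = 1

1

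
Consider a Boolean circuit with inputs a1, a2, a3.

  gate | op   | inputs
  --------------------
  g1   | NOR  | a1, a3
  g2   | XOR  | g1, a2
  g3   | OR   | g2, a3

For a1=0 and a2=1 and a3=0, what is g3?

g1 = 0 NOR 0 = 1
g2 = 1 XOR 1 = 0
g3 = 0 OR 0 = 0

0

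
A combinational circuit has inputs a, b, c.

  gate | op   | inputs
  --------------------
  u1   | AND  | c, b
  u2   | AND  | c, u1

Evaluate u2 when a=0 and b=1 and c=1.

u1 = 1 AND 1 = 1
u2 = 1 AND 1 = 1

1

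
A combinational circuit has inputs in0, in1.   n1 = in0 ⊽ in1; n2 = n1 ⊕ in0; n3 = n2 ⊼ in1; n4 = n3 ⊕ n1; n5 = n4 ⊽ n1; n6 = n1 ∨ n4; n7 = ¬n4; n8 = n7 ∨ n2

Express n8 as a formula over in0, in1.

n1 = in0 ⊽ in1
n2 = n1 ⊕ in0 = (in0 ⊽ in1) ⊕ in0
n3 = n2 ⊼ in1 = ((in0 ⊽ in1) ⊕ in0) ⊼ in1
n4 = n3 ⊕ n1 = (((in0 ⊽ in1) ⊕ in0) ⊼ in1) ⊕ (in0 ⊽ in1)
n7 = ¬n4 = ¬((((in0 ⊽ in1) ⊕ in0) ⊼ in1) ⊕ (in0 ⊽ in1))
n8 = n7 ∨ n2 = ¬((((in0 ⊽ in1) ⊕ in0) ⊼ in1) ⊕ (in0 ⊽ in1)) ∨ ((in0 ⊽ in1) ⊕ in0)

¬((((in0 ⊽ in1) ⊕ in0) ⊼ in1) ⊕ (in0 ⊽ in1)) ∨ ((in0 ⊽ in1) ⊕ in0)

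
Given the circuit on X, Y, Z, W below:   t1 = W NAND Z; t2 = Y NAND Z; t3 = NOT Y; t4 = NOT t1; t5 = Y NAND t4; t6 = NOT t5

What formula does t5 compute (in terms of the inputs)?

t1 = W NAND Z
t4 = NOT t1 = NOT (W NAND Z)
t5 = Y NAND t4 = Y NAND NOT (W NAND Z)

Y NAND NOT (W NAND Z)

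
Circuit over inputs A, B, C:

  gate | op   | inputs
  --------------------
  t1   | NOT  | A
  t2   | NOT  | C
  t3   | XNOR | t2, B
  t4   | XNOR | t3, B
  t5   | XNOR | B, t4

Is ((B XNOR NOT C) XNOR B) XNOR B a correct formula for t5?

t2 = NOT C
t3 = t2 XNOR B = NOT C XNOR B
t4 = t3 XNOR B = (NOT C XNOR B) XNOR B
t5 = B XNOR t4 = B XNOR ((NOT C XNOR B) XNOR B)
At A=0, B=0, C=0: circuit gives 0, formula gives 0.
At A=0, B=0, C=1: circuit gives 1, formula gives 1.
Agrees on all 8 inputs.

Yes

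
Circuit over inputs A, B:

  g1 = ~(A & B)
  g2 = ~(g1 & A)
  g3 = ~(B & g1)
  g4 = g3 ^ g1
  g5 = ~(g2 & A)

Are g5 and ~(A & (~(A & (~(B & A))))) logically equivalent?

Yes

g1 = ~(A & B)
g2 = ~(g1 & A) = ~((~(A & B)) & A)
g5 = ~(g2 & A) = ~((~((~(A & B)) & A)) & A)
At A=1, B=1: circuit gives 0, formula gives 0.
At A=0, B=0: circuit gives 1, formula gives 1.
Agrees on all 4 inputs.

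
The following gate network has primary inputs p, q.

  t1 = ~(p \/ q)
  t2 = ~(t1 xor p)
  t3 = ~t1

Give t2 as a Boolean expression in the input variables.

t1 = ~(p \/ q)
t2 = ~(t1 xor p) = ~((~(p \/ q)) xor p)

~((~(p \/ q)) xor p)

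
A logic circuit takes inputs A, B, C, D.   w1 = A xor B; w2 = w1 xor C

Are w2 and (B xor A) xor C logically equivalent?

Yes

w1 = A xor B
w2 = w1 xor C = (A xor B) xor C
At A=0, B=0, C=0, D=0: circuit gives 0, formula gives 0.
At A=0, B=0, C=1, D=0: circuit gives 1, formula gives 1.
Agrees on all 16 inputs.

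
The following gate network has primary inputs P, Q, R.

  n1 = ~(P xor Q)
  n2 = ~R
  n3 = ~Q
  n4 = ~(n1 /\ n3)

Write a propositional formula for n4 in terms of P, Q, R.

n1 = ~(P xor Q)
n3 = ~Q
n4 = ~(n1 /\ n3) = ~((~(P xor Q)) /\ ~Q)

~((~(P xor Q)) /\ ~Q)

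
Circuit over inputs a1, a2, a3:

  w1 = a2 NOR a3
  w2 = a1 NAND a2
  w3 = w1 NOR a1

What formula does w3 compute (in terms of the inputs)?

w1 = a2 NOR a3
w3 = w1 NOR a1 = (a2 NOR a3) NOR a1

(a2 NOR a3) NOR a1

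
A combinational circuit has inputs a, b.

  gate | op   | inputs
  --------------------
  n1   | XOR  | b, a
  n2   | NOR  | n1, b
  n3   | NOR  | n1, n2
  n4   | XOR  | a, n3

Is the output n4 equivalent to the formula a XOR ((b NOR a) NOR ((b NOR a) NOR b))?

No

n1 = b XOR a
n2 = n1 NOR b = (b XOR a) NOR b
n3 = n1 NOR n2 = (b XOR a) NOR ((b XOR a) NOR b)
n4 = a XOR n3 = a XOR ((b XOR a) NOR ((b XOR a) NOR b))
At a=0, b=1: circuit gives 0, formula gives 1.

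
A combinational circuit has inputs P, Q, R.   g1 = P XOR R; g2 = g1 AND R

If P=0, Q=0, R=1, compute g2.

1

g1 = 0 XOR 1 = 1
g2 = 1 AND 1 = 1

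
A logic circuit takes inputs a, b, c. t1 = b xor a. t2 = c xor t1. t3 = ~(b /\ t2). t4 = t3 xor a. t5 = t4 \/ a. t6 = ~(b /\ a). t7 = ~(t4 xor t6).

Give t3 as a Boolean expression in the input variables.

t1 = b xor a
t2 = c xor t1 = c xor (b xor a)
t3 = ~(b /\ t2) = ~(b /\ (c xor (b xor a)))

~(b /\ (c xor (b xor a)))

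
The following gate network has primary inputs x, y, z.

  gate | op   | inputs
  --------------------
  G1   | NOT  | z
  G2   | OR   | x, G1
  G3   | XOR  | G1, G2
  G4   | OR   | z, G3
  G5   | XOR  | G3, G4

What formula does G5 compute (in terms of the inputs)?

G1 = NOT z
G2 = x OR G1 = x OR NOT z
G3 = G1 XOR G2 = NOT z XOR (x OR NOT z)
G4 = z OR G3 = z OR (NOT z XOR (x OR NOT z))
G5 = G3 XOR G4 = (NOT z XOR (x OR NOT z)) XOR (z OR (NOT z XOR (x OR NOT z)))

(NOT z XOR (x OR NOT z)) XOR (z OR (NOT z XOR (x OR NOT z)))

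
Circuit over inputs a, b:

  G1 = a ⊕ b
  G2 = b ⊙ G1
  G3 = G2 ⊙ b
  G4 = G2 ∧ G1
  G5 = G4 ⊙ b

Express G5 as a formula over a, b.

((b ⊙ (a ⊕ b)) ∧ (a ⊕ b)) ⊙ b

G1 = a ⊕ b
G2 = b ⊙ G1 = b ⊙ (a ⊕ b)
G4 = G2 ∧ G1 = (b ⊙ (a ⊕ b)) ∧ (a ⊕ b)
G5 = G4 ⊙ b = ((b ⊙ (a ⊕ b)) ∧ (a ⊕ b)) ⊙ b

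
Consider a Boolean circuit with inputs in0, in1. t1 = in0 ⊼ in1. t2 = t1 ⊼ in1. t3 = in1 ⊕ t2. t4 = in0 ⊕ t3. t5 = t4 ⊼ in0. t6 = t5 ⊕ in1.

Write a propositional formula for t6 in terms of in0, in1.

((in0 ⊕ (in1 ⊕ ((in0 ⊼ in1) ⊼ in1))) ⊼ in0) ⊕ in1

t1 = in0 ⊼ in1
t2 = t1 ⊼ in1 = (in0 ⊼ in1) ⊼ in1
t3 = in1 ⊕ t2 = in1 ⊕ ((in0 ⊼ in1) ⊼ in1)
t4 = in0 ⊕ t3 = in0 ⊕ (in1 ⊕ ((in0 ⊼ in1) ⊼ in1))
t5 = t4 ⊼ in0 = (in0 ⊕ (in1 ⊕ ((in0 ⊼ in1) ⊼ in1))) ⊼ in0
t6 = t5 ⊕ in1 = ((in0 ⊕ (in1 ⊕ ((in0 ⊼ in1) ⊼ in1))) ⊼ in0) ⊕ in1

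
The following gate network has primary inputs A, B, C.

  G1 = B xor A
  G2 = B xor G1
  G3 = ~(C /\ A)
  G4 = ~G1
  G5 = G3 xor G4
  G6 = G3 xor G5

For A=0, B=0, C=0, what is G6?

1

G1 = 0 xor 0 = 0
G3 = ~(0 /\ 0) = 1
G4 = ~0 = 1
G5 = 1 xor 1 = 0
G6 = 1 xor 0 = 1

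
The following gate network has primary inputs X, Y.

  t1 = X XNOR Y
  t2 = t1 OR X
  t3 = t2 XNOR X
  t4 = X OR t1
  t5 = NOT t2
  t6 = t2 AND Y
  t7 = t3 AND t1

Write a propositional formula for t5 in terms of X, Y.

NOT ((X XNOR Y) OR X)

t1 = X XNOR Y
t2 = t1 OR X = (X XNOR Y) OR X
t5 = NOT t2 = NOT ((X XNOR Y) OR X)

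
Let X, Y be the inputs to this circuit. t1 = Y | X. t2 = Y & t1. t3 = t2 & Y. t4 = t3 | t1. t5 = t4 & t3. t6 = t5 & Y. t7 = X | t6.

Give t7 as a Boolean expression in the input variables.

X | (((((Y & (Y | X)) & Y) | (Y | X)) & ((Y & (Y | X)) & Y)) & Y)

t1 = Y | X
t2 = Y & t1 = Y & (Y | X)
t3 = t2 & Y = (Y & (Y | X)) & Y
t4 = t3 | t1 = ((Y & (Y | X)) & Y) | (Y | X)
t5 = t4 & t3 = (((Y & (Y | X)) & Y) | (Y | X)) & ((Y & (Y | X)) & Y)
t6 = t5 & Y = ((((Y & (Y | X)) & Y) | (Y | X)) & ((Y & (Y | X)) & Y)) & Y
t7 = X | t6 = X | (((((Y & (Y | X)) & Y) | (Y | X)) & ((Y & (Y | X)) & Y)) & Y)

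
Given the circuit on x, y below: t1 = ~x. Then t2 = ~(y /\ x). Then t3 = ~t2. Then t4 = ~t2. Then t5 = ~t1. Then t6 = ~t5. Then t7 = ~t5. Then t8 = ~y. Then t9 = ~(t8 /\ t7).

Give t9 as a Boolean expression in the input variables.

t1 = ~x
t5 = ~t1 = ~~x
t7 = ~t5 = ~~~x
t8 = ~y
t9 = ~(t8 /\ t7) = ~(~y /\ ~~~x)

~(~y /\ ~~~x)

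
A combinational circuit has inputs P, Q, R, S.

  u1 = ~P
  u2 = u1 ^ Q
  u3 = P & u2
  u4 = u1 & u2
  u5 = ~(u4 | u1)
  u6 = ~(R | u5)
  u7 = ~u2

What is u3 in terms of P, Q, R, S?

P & (~P ^ Q)

u1 = ~P
u2 = u1 ^ Q = ~P ^ Q
u3 = P & u2 = P & (~P ^ Q)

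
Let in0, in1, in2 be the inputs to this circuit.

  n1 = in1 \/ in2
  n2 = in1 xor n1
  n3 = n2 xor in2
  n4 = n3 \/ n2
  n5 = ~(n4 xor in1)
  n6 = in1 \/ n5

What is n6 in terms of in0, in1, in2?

in1 \/ (~((((in1 xor (in1 \/ in2)) xor in2) \/ (in1 xor (in1 \/ in2))) xor in1))

n1 = in1 \/ in2
n2 = in1 xor n1 = in1 xor (in1 \/ in2)
n3 = n2 xor in2 = (in1 xor (in1 \/ in2)) xor in2
n4 = n3 \/ n2 = ((in1 xor (in1 \/ in2)) xor in2) \/ (in1 xor (in1 \/ in2))
n5 = ~(n4 xor in1) = ~((((in1 xor (in1 \/ in2)) xor in2) \/ (in1 xor (in1 \/ in2))) xor in1)
n6 = in1 \/ n5 = in1 \/ (~((((in1 xor (in1 \/ in2)) xor in2) \/ (in1 xor (in1 \/ in2))) xor in1))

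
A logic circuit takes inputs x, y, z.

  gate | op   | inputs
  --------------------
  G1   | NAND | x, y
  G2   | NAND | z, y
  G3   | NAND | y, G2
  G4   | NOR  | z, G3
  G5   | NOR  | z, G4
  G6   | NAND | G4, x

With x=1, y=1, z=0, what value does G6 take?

0

G2 = 0 NAND 1 = 1
G3 = 1 NAND 1 = 0
G4 = 0 NOR 0 = 1
G6 = 1 NAND 1 = 0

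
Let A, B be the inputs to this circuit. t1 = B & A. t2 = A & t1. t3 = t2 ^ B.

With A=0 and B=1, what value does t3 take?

t1 = 1 & 0 = 0
t2 = 0 & 0 = 0
t3 = 0 ^ 1 = 1

1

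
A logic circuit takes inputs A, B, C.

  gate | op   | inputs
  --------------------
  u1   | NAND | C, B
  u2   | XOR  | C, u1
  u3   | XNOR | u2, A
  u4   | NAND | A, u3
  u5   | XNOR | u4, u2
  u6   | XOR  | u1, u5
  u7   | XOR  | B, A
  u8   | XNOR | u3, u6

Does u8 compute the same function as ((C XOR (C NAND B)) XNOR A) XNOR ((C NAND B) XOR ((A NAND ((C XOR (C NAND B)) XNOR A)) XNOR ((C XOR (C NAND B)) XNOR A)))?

No

u1 = C NAND B
u2 = C XOR u1 = C XOR (C NAND B)
u3 = u2 XNOR A = (C XOR (C NAND B)) XNOR A
u4 = A NAND u3 = A NAND ((C XOR (C NAND B)) XNOR A)
u5 = u4 XNOR u2 = (A NAND ((C XOR (C NAND B)) XNOR A)) XNOR (C XOR (C NAND B))
u6 = u1 XOR u5 = (C NAND B) XOR ((A NAND ((C XOR (C NAND B)) XNOR A)) XNOR (C XOR (C NAND B)))
u8 = u3 XNOR u6 = ((C XOR (C NAND B)) XNOR A) XNOR ((C NAND B) XOR ((A NAND ((C XOR (C NAND B)) XNOR A)) XNOR (C XOR (C NAND B))))
At A=0, B=0, C=0: circuit gives 1, formula gives 0.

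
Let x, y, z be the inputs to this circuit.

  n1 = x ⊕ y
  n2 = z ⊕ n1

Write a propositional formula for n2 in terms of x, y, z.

z ⊕ (x ⊕ y)

n1 = x ⊕ y
n2 = z ⊕ n1 = z ⊕ (x ⊕ y)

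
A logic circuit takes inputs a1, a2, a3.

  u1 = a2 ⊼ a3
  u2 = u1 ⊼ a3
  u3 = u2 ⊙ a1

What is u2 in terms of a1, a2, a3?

u1 = a2 ⊼ a3
u2 = u1 ⊼ a3 = (a2 ⊼ a3) ⊼ a3

(a2 ⊼ a3) ⊼ a3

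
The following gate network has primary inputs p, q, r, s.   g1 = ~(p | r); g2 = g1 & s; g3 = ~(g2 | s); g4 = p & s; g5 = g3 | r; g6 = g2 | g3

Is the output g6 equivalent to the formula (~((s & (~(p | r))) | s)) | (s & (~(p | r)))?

g1 = ~(p | r)
g2 = g1 & s = (~(p | r)) & s
g3 = ~(g2 | s) = ~(((~(p | r)) & s) | s)
g6 = g2 | g3 = ((~(p | r)) & s) | (~(((~(p | r)) & s) | s))
At p=0, q=0, r=1, s=1: circuit gives 0, formula gives 0.
At p=0, q=0, r=0, s=0: circuit gives 1, formula gives 1.
Agrees on all 16 inputs.

Yes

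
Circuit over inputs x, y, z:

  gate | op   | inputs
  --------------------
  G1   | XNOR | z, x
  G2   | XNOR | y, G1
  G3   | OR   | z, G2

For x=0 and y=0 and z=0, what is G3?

G1 = 0 XNOR 0 = 1
G2 = 0 XNOR 1 = 0
G3 = 0 OR 0 = 0

0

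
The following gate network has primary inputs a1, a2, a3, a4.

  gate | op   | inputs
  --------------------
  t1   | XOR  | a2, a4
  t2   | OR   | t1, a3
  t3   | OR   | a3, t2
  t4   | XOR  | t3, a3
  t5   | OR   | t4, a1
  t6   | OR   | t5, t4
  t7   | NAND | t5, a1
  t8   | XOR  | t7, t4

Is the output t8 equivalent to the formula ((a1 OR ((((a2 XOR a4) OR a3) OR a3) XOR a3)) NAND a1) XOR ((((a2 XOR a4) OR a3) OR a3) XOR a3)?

Yes

t1 = a2 XOR a4
t2 = t1 OR a3 = (a2 XOR a4) OR a3
t3 = a3 OR t2 = a3 OR ((a2 XOR a4) OR a3)
t4 = t3 XOR a3 = (a3 OR ((a2 XOR a4) OR a3)) XOR a3
t5 = t4 OR a1 = ((a3 OR ((a2 XOR a4) OR a3)) XOR a3) OR a1
t7 = t5 NAND a1 = (((a3 OR ((a2 XOR a4) OR a3)) XOR a3) OR a1) NAND a1
t8 = t7 XOR t4 = ((((a3 OR ((a2 XOR a4) OR a3)) XOR a3) OR a1) NAND a1) XOR ((a3 OR ((a2 XOR a4) OR a3)) XOR a3)
At a1=0, a2=0, a3=0, a4=1: circuit gives 0, formula gives 0.
At a1=0, a2=0, a3=0, a4=0: circuit gives 1, formula gives 1.
Agrees on all 16 inputs.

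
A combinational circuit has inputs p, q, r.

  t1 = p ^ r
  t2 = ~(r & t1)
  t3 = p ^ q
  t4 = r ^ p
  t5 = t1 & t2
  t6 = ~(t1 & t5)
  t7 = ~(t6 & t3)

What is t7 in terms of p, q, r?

~((~((p ^ r) & ((p ^ r) & (~(r & (p ^ r)))))) & (p ^ q))

t1 = p ^ r
t2 = ~(r & t1) = ~(r & (p ^ r))
t3 = p ^ q
t5 = t1 & t2 = (p ^ r) & (~(r & (p ^ r)))
t6 = ~(t1 & t5) = ~((p ^ r) & ((p ^ r) & (~(r & (p ^ r)))))
t7 = ~(t6 & t3) = ~((~((p ^ r) & ((p ^ r) & (~(r & (p ^ r)))))) & (p ^ q))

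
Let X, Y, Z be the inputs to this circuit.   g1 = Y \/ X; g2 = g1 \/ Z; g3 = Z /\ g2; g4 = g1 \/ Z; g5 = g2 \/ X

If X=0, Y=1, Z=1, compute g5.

g1 = 1 \/ 0 = 1
g2 = 1 \/ 1 = 1
g5 = 1 \/ 0 = 1

1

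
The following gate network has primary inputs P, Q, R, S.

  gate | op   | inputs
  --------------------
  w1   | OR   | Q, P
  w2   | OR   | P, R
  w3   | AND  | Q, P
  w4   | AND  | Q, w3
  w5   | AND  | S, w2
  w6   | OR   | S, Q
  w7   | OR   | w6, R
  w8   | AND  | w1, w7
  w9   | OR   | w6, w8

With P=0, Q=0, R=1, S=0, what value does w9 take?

w1 = 0 OR 0 = 0
w6 = 0 OR 0 = 0
w7 = 0 OR 1 = 1
w8 = 0 AND 1 = 0
w9 = 0 OR 0 = 0

0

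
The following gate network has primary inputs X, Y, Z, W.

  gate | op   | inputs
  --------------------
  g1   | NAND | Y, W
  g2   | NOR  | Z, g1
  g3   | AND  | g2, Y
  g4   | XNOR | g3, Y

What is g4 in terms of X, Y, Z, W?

g1 = Y NAND W
g2 = Z NOR g1 = Z NOR (Y NAND W)
g3 = g2 AND Y = (Z NOR (Y NAND W)) AND Y
g4 = g3 XNOR Y = ((Z NOR (Y NAND W)) AND Y) XNOR Y

((Z NOR (Y NAND W)) AND Y) XNOR Y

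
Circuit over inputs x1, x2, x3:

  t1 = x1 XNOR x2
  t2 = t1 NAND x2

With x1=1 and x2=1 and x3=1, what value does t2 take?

t1 = 1 XNOR 1 = 1
t2 = 1 NAND 1 = 0

0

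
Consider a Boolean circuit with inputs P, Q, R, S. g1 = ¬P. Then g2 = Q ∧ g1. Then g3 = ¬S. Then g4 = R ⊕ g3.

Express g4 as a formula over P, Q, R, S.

R ⊕ ¬S

g3 = ¬S
g4 = R ⊕ g3 = R ⊕ ¬S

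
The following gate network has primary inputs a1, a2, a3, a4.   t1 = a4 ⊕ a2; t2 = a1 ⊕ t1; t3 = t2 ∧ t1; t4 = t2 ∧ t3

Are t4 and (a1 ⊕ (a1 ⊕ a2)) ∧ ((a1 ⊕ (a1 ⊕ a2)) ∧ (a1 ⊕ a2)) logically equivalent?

No

t1 = a4 ⊕ a2
t2 = a1 ⊕ t1 = a1 ⊕ (a4 ⊕ a2)
t3 = t2 ∧ t1 = (a1 ⊕ (a4 ⊕ a2)) ∧ (a4 ⊕ a2)
t4 = t2 ∧ t3 = (a1 ⊕ (a4 ⊕ a2)) ∧ ((a1 ⊕ (a4 ⊕ a2)) ∧ (a4 ⊕ a2))
At a1=0, a2=0, a3=0, a4=1: circuit gives 1, formula gives 0.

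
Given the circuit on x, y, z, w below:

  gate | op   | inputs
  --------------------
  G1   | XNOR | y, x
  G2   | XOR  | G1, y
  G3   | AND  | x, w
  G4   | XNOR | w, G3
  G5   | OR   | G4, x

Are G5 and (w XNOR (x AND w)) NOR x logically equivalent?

No

G3 = x AND w
G4 = w XNOR G3 = w XNOR (x AND w)
G5 = G4 OR x = (w XNOR (x AND w)) OR x
At x=0, y=0, z=0, w=0: circuit gives 1, formula gives 0.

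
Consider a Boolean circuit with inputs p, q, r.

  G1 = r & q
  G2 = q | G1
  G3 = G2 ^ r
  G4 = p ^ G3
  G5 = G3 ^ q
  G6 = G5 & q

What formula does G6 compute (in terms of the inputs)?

(((q | (r & q)) ^ r) ^ q) & q

G1 = r & q
G2 = q | G1 = q | (r & q)
G3 = G2 ^ r = (q | (r & q)) ^ r
G5 = G3 ^ q = ((q | (r & q)) ^ r) ^ q
G6 = G5 & q = (((q | (r & q)) ^ r) ^ q) & q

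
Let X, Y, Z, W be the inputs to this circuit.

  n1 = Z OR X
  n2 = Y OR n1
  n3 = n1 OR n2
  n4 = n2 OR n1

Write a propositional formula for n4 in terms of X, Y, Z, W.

(Y OR (Z OR X)) OR (Z OR X)

n1 = Z OR X
n2 = Y OR n1 = Y OR (Z OR X)
n4 = n2 OR n1 = (Y OR (Z OR X)) OR (Z OR X)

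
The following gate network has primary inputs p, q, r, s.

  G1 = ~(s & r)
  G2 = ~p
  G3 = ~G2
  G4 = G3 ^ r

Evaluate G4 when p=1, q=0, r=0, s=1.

G2 = ~1 = 0
G3 = ~0 = 1
G4 = 1 ^ 0 = 1

1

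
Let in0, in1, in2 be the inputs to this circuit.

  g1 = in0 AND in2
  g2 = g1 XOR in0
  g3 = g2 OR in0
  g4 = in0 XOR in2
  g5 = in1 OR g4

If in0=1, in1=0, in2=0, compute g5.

1

g4 = 1 XOR 0 = 1
g5 = 0 OR 1 = 1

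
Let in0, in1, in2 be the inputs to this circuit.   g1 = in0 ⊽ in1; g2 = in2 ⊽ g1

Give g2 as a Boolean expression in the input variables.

g1 = in0 ⊽ in1
g2 = in2 ⊽ g1 = in2 ⊽ (in0 ⊽ in1)

in2 ⊽ (in0 ⊽ in1)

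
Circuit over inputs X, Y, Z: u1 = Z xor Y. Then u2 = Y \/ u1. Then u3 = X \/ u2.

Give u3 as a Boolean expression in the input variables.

u1 = Z xor Y
u2 = Y \/ u1 = Y \/ (Z xor Y)
u3 = X \/ u2 = X \/ (Y \/ (Z xor Y))

X \/ (Y \/ (Z xor Y))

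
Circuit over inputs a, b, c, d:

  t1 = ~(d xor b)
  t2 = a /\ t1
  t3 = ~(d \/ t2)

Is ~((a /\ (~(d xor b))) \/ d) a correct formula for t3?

t1 = ~(d xor b)
t2 = a /\ t1 = a /\ (~(d xor b))
t3 = ~(d \/ t2) = ~(d \/ (a /\ (~(d xor b))))
At a=0, b=0, c=0, d=1: circuit gives 0, formula gives 0.
At a=0, b=0, c=0, d=0: circuit gives 1, formula gives 1.
Agrees on all 16 inputs.

Yes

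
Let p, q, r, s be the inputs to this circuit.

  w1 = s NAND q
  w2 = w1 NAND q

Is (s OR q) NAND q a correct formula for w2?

w1 = s NAND q
w2 = w1 NAND q = (s NAND q) NAND q
At p=0, q=1, r=0, s=1: circuit gives 1, formula gives 0.

No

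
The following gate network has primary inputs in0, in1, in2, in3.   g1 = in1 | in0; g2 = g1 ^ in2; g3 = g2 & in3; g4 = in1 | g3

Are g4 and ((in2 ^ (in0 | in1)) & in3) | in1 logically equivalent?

g1 = in1 | in0
g2 = g1 ^ in2 = (in1 | in0) ^ in2
g3 = g2 & in3 = ((in1 | in0) ^ in2) & in3
g4 = in1 | g3 = in1 | (((in1 | in0) ^ in2) & in3)
At in0=0, in1=0, in2=0, in3=0: circuit gives 0, formula gives 0.
At in0=0, in1=0, in2=1, in3=1: circuit gives 1, formula gives 1.
Agrees on all 16 inputs.

Yes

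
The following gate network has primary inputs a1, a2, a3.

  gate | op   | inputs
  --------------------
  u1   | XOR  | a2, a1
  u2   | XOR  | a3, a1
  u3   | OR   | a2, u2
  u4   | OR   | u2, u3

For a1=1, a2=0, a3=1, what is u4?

0

u2 = 1 XOR 1 = 0
u3 = 0 OR 0 = 0
u4 = 0 OR 0 = 0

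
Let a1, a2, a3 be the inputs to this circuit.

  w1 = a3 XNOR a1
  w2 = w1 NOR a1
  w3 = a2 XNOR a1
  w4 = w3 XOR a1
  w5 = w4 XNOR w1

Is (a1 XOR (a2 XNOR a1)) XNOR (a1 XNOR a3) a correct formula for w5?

Yes

w1 = a3 XNOR a1
w3 = a2 XNOR a1
w4 = w3 XOR a1 = (a2 XNOR a1) XOR a1
w5 = w4 XNOR w1 = ((a2 XNOR a1) XOR a1) XNOR (a3 XNOR a1)
At a1=0, a2=0, a3=1: circuit gives 0, formula gives 0.
At a1=0, a2=0, a3=0: circuit gives 1, formula gives 1.
Agrees on all 8 inputs.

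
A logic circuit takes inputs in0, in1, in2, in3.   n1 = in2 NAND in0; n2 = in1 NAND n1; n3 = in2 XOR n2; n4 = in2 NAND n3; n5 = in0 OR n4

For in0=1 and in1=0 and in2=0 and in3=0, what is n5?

n1 = 0 NAND 1 = 1
n2 = 0 NAND 1 = 1
n3 = 0 XOR 1 = 1
n4 = 0 NAND 1 = 1
n5 = 1 OR 1 = 1

1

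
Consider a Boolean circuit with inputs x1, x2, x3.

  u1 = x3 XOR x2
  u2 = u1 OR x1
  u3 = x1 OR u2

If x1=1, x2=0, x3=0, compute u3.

u1 = 0 XOR 0 = 0
u2 = 0 OR 1 = 1
u3 = 1 OR 1 = 1

1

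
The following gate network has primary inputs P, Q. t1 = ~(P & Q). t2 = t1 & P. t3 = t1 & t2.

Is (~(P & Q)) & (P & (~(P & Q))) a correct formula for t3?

Yes

t1 = ~(P & Q)
t2 = t1 & P = (~(P & Q)) & P
t3 = t1 & t2 = (~(P & Q)) & ((~(P & Q)) & P)
At P=0, Q=0: circuit gives 0, formula gives 0.
At P=1, Q=0: circuit gives 1, formula gives 1.
Agrees on all 4 inputs.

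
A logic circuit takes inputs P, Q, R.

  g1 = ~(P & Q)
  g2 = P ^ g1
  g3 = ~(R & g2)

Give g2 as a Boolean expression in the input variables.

g1 = ~(P & Q)
g2 = P ^ g1 = P ^ (~(P & Q))

P ^ (~(P & Q))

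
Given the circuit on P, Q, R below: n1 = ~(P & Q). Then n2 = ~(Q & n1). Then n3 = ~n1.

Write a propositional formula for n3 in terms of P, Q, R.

~(~(P & Q))

n1 = ~(P & Q)
n3 = ~n1 = ~(~(P & Q))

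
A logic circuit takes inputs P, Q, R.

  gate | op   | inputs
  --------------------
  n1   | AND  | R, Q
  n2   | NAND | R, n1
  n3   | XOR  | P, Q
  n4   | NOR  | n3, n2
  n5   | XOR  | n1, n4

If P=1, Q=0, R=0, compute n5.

n1 = 0 AND 0 = 0
n2 = 0 NAND 0 = 1
n3 = 1 XOR 0 = 1
n4 = 1 NOR 1 = 0
n5 = 0 XOR 0 = 0

0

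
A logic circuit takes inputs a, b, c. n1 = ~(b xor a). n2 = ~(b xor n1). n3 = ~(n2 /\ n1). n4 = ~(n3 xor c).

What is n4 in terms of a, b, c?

n1 = ~(b xor a)
n2 = ~(b xor n1) = ~(b xor (~(b xor a)))
n3 = ~(n2 /\ n1) = ~((~(b xor (~(b xor a)))) /\ (~(b xor a)))
n4 = ~(n3 xor c) = ~((~((~(b xor (~(b xor a)))) /\ (~(b xor a)))) xor c)

~((~((~(b xor (~(b xor a)))) /\ (~(b xor a)))) xor c)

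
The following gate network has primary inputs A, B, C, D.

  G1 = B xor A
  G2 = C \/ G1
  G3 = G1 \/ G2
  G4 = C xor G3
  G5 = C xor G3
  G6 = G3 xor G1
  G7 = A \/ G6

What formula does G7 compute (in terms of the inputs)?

A \/ (((B xor A) \/ (C \/ (B xor A))) xor (B xor A))

G1 = B xor A
G2 = C \/ G1 = C \/ (B xor A)
G3 = G1 \/ G2 = (B xor A) \/ (C \/ (B xor A))
G6 = G3 xor G1 = ((B xor A) \/ (C \/ (B xor A))) xor (B xor A)
G7 = A \/ G6 = A \/ (((B xor A) \/ (C \/ (B xor A))) xor (B xor A))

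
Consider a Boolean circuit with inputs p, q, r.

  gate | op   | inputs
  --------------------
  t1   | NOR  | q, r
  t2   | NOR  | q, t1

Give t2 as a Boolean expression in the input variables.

t1 = q NOR r
t2 = q NOR t1 = q NOR (q NOR r)

q NOR (q NOR r)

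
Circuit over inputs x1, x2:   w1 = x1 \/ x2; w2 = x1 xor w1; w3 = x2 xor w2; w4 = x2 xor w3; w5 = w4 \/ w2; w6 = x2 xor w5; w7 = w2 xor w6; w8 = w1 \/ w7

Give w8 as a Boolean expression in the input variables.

(x1 \/ x2) \/ ((x1 xor (x1 \/ x2)) xor (x2 xor ((x2 xor (x2 xor (x1 xor (x1 \/ x2)))) \/ (x1 xor (x1 \/ x2)))))

w1 = x1 \/ x2
w2 = x1 xor w1 = x1 xor (x1 \/ x2)
w3 = x2 xor w2 = x2 xor (x1 xor (x1 \/ x2))
w4 = x2 xor w3 = x2 xor (x2 xor (x1 xor (x1 \/ x2)))
w5 = w4 \/ w2 = (x2 xor (x2 xor (x1 xor (x1 \/ x2)))) \/ (x1 xor (x1 \/ x2))
w6 = x2 xor w5 = x2 xor ((x2 xor (x2 xor (x1 xor (x1 \/ x2)))) \/ (x1 xor (x1 \/ x2)))
w7 = w2 xor w6 = (x1 xor (x1 \/ x2)) xor (x2 xor ((x2 xor (x2 xor (x1 xor (x1 \/ x2)))) \/ (x1 xor (x1 \/ x2))))
w8 = w1 \/ w7 = (x1 \/ x2) \/ ((x1 xor (x1 \/ x2)) xor (x2 xor ((x2 xor (x2 xor (x1 xor (x1 \/ x2)))) \/ (x1 xor (x1 \/ x2)))))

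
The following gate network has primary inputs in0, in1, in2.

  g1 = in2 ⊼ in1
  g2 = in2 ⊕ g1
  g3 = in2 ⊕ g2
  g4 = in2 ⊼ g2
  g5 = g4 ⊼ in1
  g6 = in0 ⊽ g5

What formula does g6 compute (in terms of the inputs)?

in0 ⊽ ((in2 ⊼ (in2 ⊕ (in2 ⊼ in1))) ⊼ in1)

g1 = in2 ⊼ in1
g2 = in2 ⊕ g1 = in2 ⊕ (in2 ⊼ in1)
g4 = in2 ⊼ g2 = in2 ⊼ (in2 ⊕ (in2 ⊼ in1))
g5 = g4 ⊼ in1 = (in2 ⊼ (in2 ⊕ (in2 ⊼ in1))) ⊼ in1
g6 = in0 ⊽ g5 = in0 ⊽ ((in2 ⊼ (in2 ⊕ (in2 ⊼ in1))) ⊼ in1)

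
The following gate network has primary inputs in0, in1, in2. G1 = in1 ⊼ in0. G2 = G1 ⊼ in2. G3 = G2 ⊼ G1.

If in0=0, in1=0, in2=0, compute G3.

0

G1 = 0 ⊼ 0 = 1
G2 = 1 ⊼ 0 = 1
G3 = 1 ⊼ 1 = 0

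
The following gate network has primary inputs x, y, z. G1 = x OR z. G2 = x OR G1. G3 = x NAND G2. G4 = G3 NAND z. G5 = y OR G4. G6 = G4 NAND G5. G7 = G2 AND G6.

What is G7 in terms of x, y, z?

(x OR (x OR z)) AND (((x NAND (x OR (x OR z))) NAND z) NAND (y OR ((x NAND (x OR (x OR z))) NAND z)))

G1 = x OR z
G2 = x OR G1 = x OR (x OR z)
G3 = x NAND G2 = x NAND (x OR (x OR z))
G4 = G3 NAND z = (x NAND (x OR (x OR z))) NAND z
G5 = y OR G4 = y OR ((x NAND (x OR (x OR z))) NAND z)
G6 = G4 NAND G5 = ((x NAND (x OR (x OR z))) NAND z) NAND (y OR ((x NAND (x OR (x OR z))) NAND z))
G7 = G2 AND G6 = (x OR (x OR z)) AND (((x NAND (x OR (x OR z))) NAND z) NAND (y OR ((x NAND (x OR (x OR z))) NAND z)))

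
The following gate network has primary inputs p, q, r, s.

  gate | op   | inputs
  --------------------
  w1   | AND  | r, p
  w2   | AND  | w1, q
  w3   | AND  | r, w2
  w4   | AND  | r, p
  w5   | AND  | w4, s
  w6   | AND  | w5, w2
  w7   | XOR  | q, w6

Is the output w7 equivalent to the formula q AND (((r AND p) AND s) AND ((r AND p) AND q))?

w1 = r AND p
w2 = w1 AND q = (r AND p) AND q
w4 = r AND p
w5 = w4 AND s = (r AND p) AND s
w6 = w5 AND w2 = ((r AND p) AND s) AND ((r AND p) AND q)
w7 = q XOR w6 = q XOR (((r AND p) AND s) AND ((r AND p) AND q))
At p=0, q=1, r=0, s=0: circuit gives 1, formula gives 0.

No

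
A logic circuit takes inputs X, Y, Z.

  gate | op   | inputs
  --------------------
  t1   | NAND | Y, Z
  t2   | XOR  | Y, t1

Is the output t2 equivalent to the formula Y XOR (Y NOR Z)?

t1 = Y NAND Z
t2 = Y XOR t1 = Y XOR (Y NAND Z)
At X=0, Y=0, Z=1: circuit gives 1, formula gives 0.

No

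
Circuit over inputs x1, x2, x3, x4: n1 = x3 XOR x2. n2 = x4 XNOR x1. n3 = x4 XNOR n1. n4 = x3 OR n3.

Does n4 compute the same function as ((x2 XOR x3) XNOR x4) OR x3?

n1 = x3 XOR x2
n3 = x4 XNOR n1 = x4 XNOR (x3 XOR x2)
n4 = x3 OR n3 = x3 OR (x4 XNOR (x3 XOR x2))
At x1=0, x2=0, x3=0, x4=1: circuit gives 0, formula gives 0.
At x1=0, x2=0, x3=0, x4=0: circuit gives 1, formula gives 1.
Agrees on all 16 inputs.

Yes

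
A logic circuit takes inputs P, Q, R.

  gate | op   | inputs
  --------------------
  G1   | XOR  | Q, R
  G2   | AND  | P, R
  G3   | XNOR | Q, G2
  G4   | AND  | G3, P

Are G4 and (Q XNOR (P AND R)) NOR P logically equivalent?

G2 = P AND R
G3 = Q XNOR G2 = Q XNOR (P AND R)
G4 = G3 AND P = (Q XNOR (P AND R)) AND P
At P=0, Q=1, R=0: circuit gives 0, formula gives 1.

No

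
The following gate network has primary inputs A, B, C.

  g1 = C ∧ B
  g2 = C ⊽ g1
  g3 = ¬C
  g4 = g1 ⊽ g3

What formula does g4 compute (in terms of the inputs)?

(C ∧ B) ⊽ ¬C

g1 = C ∧ B
g3 = ¬C
g4 = g1 ⊽ g3 = (C ∧ B) ⊽ ¬C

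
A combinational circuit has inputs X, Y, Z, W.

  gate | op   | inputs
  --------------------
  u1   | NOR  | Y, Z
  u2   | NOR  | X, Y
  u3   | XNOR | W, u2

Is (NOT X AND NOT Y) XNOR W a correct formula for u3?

Yes

u2 = X NOR Y
u3 = W XNOR u2 = W XNOR (X NOR Y)
At X=0, Y=0, Z=0, W=0: circuit gives 0, formula gives 0.
At X=0, Y=0, Z=0, W=1: circuit gives 1, formula gives 1.
Agrees on all 16 inputs.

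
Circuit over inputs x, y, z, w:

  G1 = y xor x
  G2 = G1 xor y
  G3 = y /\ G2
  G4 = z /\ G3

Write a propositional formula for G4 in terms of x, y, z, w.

G1 = y xor x
G2 = G1 xor y = (y xor x) xor y
G3 = y /\ G2 = y /\ ((y xor x) xor y)
G4 = z /\ G3 = z /\ (y /\ ((y xor x) xor y))

z /\ (y /\ ((y xor x) xor y))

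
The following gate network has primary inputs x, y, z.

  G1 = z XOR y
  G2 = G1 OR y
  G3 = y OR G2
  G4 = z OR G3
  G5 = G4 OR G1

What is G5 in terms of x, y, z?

(z OR (y OR ((z XOR y) OR y))) OR (z XOR y)

G1 = z XOR y
G2 = G1 OR y = (z XOR y) OR y
G3 = y OR G2 = y OR ((z XOR y) OR y)
G4 = z OR G3 = z OR (y OR ((z XOR y) OR y))
G5 = G4 OR G1 = (z OR (y OR ((z XOR y) OR y))) OR (z XOR y)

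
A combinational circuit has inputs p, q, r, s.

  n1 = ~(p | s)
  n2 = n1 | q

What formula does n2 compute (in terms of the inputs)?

n1 = ~(p | s)
n2 = n1 | q = (~(p | s)) | q

(~(p | s)) | q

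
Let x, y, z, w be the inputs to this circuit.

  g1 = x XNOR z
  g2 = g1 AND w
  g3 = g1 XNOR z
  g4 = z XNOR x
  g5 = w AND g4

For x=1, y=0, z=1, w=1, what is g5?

1

g4 = 1 XNOR 1 = 1
g5 = 1 AND 1 = 1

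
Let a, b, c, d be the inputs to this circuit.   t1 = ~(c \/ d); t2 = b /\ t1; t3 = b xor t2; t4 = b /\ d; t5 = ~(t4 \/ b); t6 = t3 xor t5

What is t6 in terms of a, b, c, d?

t1 = ~(c \/ d)
t2 = b /\ t1 = b /\ (~(c \/ d))
t3 = b xor t2 = b xor (b /\ (~(c \/ d)))
t4 = b /\ d
t5 = ~(t4 \/ b) = ~((b /\ d) \/ b)
t6 = t3 xor t5 = (b xor (b /\ (~(c \/ d)))) xor (~((b /\ d) \/ b))

(b xor (b /\ (~(c \/ d)))) xor (~((b /\ d) \/ b))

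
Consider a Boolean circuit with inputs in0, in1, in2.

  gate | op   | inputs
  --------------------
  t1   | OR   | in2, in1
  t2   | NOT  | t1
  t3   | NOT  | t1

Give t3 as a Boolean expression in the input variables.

t1 = in2 OR in1
t3 = NOT t1 = NOT (in2 OR in1)

NOT (in2 OR in1)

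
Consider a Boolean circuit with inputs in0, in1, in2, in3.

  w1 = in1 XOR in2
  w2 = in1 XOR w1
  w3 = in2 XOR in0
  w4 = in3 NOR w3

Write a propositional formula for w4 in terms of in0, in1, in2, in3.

in3 NOR (in2 XOR in0)

w3 = in2 XOR in0
w4 = in3 NOR w3 = in3 NOR (in2 XOR in0)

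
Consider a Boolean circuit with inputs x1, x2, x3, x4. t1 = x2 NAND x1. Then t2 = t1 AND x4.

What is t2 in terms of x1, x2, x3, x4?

(x2 NAND x1) AND x4

t1 = x2 NAND x1
t2 = t1 AND x4 = (x2 NAND x1) AND x4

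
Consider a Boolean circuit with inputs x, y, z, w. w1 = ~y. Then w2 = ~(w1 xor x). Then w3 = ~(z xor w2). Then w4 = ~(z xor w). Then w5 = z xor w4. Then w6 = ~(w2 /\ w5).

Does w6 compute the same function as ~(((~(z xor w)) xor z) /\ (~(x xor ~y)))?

w1 = ~y
w2 = ~(w1 xor x) = ~(~y xor x)
w4 = ~(z xor w)
w5 = z xor w4 = z xor (~(z xor w))
w6 = ~(w2 /\ w5) = ~((~(~y xor x)) /\ (z xor (~(z xor w))))
At x=0, y=1, z=0, w=0: circuit gives 0, formula gives 0.
At x=0, y=0, z=0, w=0: circuit gives 1, formula gives 1.
Agrees on all 16 inputs.

Yes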